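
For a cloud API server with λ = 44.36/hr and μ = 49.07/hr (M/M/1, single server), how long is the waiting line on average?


ρ = 44.36/49.07 = 0.9040
Lq = ρ²/(1−ρ) = 0.8172/0.09599 = 8.5142

Final: 8.5142


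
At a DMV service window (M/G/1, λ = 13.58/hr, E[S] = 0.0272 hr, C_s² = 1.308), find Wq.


ρ = λ·E[S] = 13.58·0.0272 = 0.3694
E[S²] = E[S]²(1+C_s²) = 0.0272²·(1+1.308) = 0.001708
Wq = λ·E[S²]/(2(1−ρ)) = 13.58·0.001708/(2·0.6306) = 0.01839 hr

Final: 0.01839 hr


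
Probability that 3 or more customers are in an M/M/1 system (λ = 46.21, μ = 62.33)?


ρ = 46.21/62.33 = 0.7414
P(N ≥ n) = ρ^n = 0.7414^3 = 0.407490

Final: 0.407490


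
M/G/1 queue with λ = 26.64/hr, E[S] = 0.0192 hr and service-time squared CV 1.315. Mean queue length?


ρ = λ·E[S] = 26.64·0.0192 = 0.5115
Lq = ρ²(1+C_s²)/(2(1−ρ)) = 0.2616·(1+1.315)/(2·0.4885)
= 0.2616·2.3150/0.9770 = 0.61989

Final: 0.61989


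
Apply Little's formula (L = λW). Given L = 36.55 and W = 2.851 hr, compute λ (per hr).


λ = L/W = 36.55/2.851 = 12.8201 /hr

Final: 12.8201 /hr


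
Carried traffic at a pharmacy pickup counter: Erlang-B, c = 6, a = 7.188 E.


B(6,7.188) = 0.342927 (Erlang-B)
Carried load = a(1 − B) = 7.188·(1 − 0.342927) = 7.188·0.657073 = 4.7230 E

Final: 4.7230 Erlangs


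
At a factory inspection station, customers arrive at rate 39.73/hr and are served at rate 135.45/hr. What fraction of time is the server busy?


ρ = λ/μ = 39.73/135.45 = 0.2933

Final: 0.2933


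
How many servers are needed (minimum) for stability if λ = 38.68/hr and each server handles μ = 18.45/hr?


Stability requires cμ > λ ⇔ c > λ/μ.
λ/μ = 38.68/18.45 = 2.0965
Minimum integer c = ⌊2.0965⌋ + 1 = 3
Check: 3·18.45 = 55.35 > 38.68, while 2·18.45 = 36.90 ≤ 38.68

Final: 3 servers


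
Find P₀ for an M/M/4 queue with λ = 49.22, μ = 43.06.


a = λ/μ = 49.22/43.06 = 1.1431; ρ = a/c = 0.2858
Σ_{k=0}^{3} a^k/k! (terms k=0..3) = 1.00000 + 1.14306 + 0.65329 + 0.24892 = 3.04526
Tail: a^4/(4!(1−ρ)) = 1.70714/(24·0.7142) = 0.09959
P₀ = 1/(3.04526 + 0.09959) = 1/3.14485 = 0.317980

Final: 0.317980


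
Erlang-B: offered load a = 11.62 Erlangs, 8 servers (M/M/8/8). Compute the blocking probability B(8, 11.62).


B(c,a) = (a^c/c!) / Σ_{k=0}^{c} a^k/k!
a^8/8! = 8243.820008
Σ terms (k=0..8): 1.00000 + 11.62000 + 67.51220 + 261.49725 + 759.64952 + 1765.42550 + 3419.04071 + 5675.60758 + 8243.82001 = 20205.172771
B = 8243.820008/20205.172771 = 0.408005

Final: 0.408005


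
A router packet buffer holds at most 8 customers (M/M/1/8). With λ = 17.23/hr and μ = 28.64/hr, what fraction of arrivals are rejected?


ρ = λ/μ = 17.23/28.64 = 0.6016
P_K = (1−ρ)ρ^K/(1−ρ^(K+1)) = (0.3984·0.017159)/(1 − 0.010323)
= 0.006836/0.989677 = 0.006907

Final: 0.006907


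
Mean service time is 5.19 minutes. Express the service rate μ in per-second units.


μ = 1/(service time) in consistent units.
1 second = 0.0166667 min, so μ = 0.0166667/5.19 = 0.003211 per second

Final: 0.003211 /sec


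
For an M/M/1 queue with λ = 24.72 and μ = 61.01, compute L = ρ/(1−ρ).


ρ = λ/μ = 24.72/61.01 = 0.4052
L = ρ/(1−ρ) = 0.4052/(1 − 0.4052) = 0.4052/0.5948 = 0.6812

Final: 0.6812


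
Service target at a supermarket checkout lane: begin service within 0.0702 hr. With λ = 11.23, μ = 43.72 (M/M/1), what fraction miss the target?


ρ = 11.23/43.72 = 0.2569
P(Wq > t) = ρ·e^{−(μ−λ)t} = 0.2569·e^{−2.2808}
= 0.2569·0.102203 = 0.026252

Final: 0.026252


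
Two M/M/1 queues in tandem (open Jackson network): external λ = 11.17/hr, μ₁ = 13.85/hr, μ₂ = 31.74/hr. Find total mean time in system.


Each node sees arrival rate λ = 11.17/hr (tandem ⇒ throughput preserved).
W₁ = 1/(μ₁−λ) = 1/(13.85−11.17) = 0.37313 hr
W₂ = 1/(μ₂−λ) = 1/(31.74−11.17) = 0.04861 hr
W_total = W₁ + W₂ = 0.37313 + 0.04861 = 0.42175 hr

Final: 0.42175 hr


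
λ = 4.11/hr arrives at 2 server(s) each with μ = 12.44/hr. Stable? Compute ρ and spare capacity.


Total capacity cμ = 2·12.44 = 24.88/hr
ρ = λ/(cμ) = 4.11/24.88 = 0.1652
Stable ⇔ ρ < 1: YES
Spare capacity = cμ − λ = 24.88 − 4.11 = 20.77/hr

Final: ρ = 0.1652; stable; margin = 20.77/hr


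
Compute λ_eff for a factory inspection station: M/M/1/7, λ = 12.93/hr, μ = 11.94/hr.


ρ = 1.0829; P_K = (1−ρ)ρ^7/(1−ρ^8) = 0.162473
λ_eff = λ(1 − P_K) = 12.93·(1 − 0.162473) = 12.93·0.837527 = 10.8292 /hr

Final: 10.8292 /hr


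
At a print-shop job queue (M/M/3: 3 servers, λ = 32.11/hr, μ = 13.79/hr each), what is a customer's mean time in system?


a = 2.3285; ρ = 0.7762; P₀ = 0.064767
Lq = P₀·a^c·ρ/(c!(1−ρ)²) = 2.11122
Wq = Lq/λ = 2.11122/32.11 = 0.06575 hr
W = Wq + 1/μ = 0.06575 + 0.07252 = 0.13827 hr

Final: 0.13827 hr


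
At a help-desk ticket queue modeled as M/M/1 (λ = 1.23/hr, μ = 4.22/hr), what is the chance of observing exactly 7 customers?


ρ = 1.23/4.22 = 0.2915
P_n = (1−ρ)·ρ^n = (1 − 0.2915)·0.2915^7 = 0.7085·0.0001787 = 0.0001266

Final: 0.0001266


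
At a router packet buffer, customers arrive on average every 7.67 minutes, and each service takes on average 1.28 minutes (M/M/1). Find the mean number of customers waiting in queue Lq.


λ = 60/7.67 = 7.8227 /hr
μ = 60/1.28 = 46.8750 /hr
ρ = λ/μ = 7.8227/46.8750 = 0.1669
Lq = ρ²/(1−ρ) = 0.02785/0.8331 = 0.03343

Final: 0.03343


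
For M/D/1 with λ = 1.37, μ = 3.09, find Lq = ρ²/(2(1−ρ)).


ρ = 1.37/3.09 = 0.4434
M/D/1: Lq = ρ²/(2(1−ρ)) = 0.1966/(2·0.5566) = 0.17657

Final: 0.17657


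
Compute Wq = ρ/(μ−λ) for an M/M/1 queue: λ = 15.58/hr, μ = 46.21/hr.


ρ = 15.58/46.21 = 0.3372
Wq = ρ/(μ−λ) = 0.3372/(46.21 − 15.58) = 0.3372/30.63 = 0.01101 hr

Final: 0.01101 hr


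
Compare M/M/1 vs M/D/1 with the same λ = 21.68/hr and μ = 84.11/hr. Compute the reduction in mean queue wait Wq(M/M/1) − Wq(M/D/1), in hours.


ρ = 21.68/84.11 = 0.2578
Wq(M/M/1) = ρ/(μ−λ) = 0.2578/62.43 = 0.004129 hr
Wq(M/D/1) = ρ/(2(μ−λ)) = 0.002064 hr
Savings = 0.004129 − 0.002064 = 0.002064 hr

Final: 0.002064 hr


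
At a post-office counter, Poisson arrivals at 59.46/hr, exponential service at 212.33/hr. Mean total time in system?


W = 1/(μ−λ) = 1/(212.33 − 59.46) = 1/152.87 = 0.006542 hr

Final: 0.006542 hr


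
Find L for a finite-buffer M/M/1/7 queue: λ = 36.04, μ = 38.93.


ρ = 36.04/38.93 = 0.9258
L = ρ[1 − (K+1)ρ^K + Kρ^(K+1)] / [(1−ρ)(1−ρ^(K+1))]
Numerator: 0.9258·(1 − 8·0.582777 + 7·0.539514) = 0.105891
Denominator: (0.07424)·(0.460486) = 0.034185
L = 0.105891/0.034185 = 3.0976

Final: 3.0976


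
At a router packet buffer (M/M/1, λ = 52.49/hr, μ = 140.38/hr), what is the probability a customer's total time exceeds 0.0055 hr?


W ~ Exponential(μ−λ) for M/M/1.
μ − λ = 140.38 − 52.49 = 87.8900
P(W > t) = e^{−(μ−λ)t} = e^{−0.4834} = 0.616686

Final: 0.616686


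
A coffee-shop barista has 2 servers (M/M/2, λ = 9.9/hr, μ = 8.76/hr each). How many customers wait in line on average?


a = λ/μ = 1.1301; ρ = a/2 = 0.5651
P₀ = 0.277899
Lq = P₀·a^c·ρ / (c!·(1−ρ)²) = 0.277899·1.27721·0.5651/(2·0.18917)
= 0.53013

Final: 0.53013


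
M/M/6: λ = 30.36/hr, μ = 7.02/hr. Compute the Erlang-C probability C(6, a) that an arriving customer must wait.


a = λ/μ = 4.3248; ρ = a/6 = 0.7208
P₀ = 0.011378 (from M/M/c formula)
C(c,a) = [a^c/(c!(1−ρ))]·P₀ = [6543.16588/(720·0.2792)]·0.011378
= 32.54891·0.011378 = 0.370331

Final: 0.370331


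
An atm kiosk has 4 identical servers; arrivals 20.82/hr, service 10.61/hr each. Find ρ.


ρ = λ/(cμ) = 20.82/(4·10.61) = 20.82/42.44 = 0.4906

Final: 0.4906


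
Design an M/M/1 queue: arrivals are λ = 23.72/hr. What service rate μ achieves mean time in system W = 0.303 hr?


W = 1/(μ−λ) ⇒ μ − λ = 1/W = 1/0.303 = 3.3003
μ = λ + 1/W = 23.72 + 3.3003 = 27.0203 per hr

Final: 27.0203 /hr


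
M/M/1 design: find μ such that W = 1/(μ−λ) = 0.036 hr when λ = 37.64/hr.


W = 1/(μ−λ) ⇒ μ − λ = 1/W = 1/0.036 = 27.7778
μ = λ + 1/W = 37.64 + 27.7778 = 65.4178 per hr

Final: 65.4178 /hr


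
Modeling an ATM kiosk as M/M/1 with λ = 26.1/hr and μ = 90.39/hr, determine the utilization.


ρ = λ/μ = 26.1/90.39 = 0.2887

Final: 0.2887


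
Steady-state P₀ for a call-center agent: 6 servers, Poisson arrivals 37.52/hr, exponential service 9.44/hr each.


a = λ/μ = 37.52/9.44 = 3.9746; ρ = a/c = 0.6624
Σ_{k=0}^{5} a^k/k! (terms k=0..5) = 1.00000 + 3.97458 + 7.89863 + 10.46457 + 10.39805 + 8.26557 = 42.00140
Tail: a^6/(6!(1−ρ)) = 3942.25772/(720·0.3376) = 16.21989
P₀ = 1/(42.00140 + 16.21989) = 1/58.22129 = 0.017176

Final: 0.017176


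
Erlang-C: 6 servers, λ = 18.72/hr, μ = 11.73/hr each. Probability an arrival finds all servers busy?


a = λ/μ = 1.5959; ρ = a/6 = 0.2660
P₀ = 0.202650 (from M/M/c formula)
C(c,a) = [a^c/(c!(1−ρ))]·P₀ = [16.52141/(720·0.7340)]·0.202650
= 0.03126·0.202650 = 0.006335

Final: 0.006335


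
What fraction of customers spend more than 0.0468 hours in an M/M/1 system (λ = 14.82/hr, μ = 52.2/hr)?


W ~ Exponential(μ−λ) for M/M/1.
μ − λ = 52.2 − 14.82 = 37.3800
P(W > t) = e^{−(μ−λ)t} = e^{−1.7494} = 0.173881

Final: 0.173881


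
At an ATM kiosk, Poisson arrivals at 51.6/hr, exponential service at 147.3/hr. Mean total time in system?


W = 1/(μ−λ) = 1/(147.3 − 51.6) = 1/95.70 = 0.01045 hr

Final: 0.01045 hr


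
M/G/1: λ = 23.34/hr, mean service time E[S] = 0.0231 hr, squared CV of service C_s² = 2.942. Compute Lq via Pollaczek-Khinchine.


ρ = λ·E[S] = 23.34·0.0231 = 0.5392
Lq = ρ²(1+C_s²)/(2(1−ρ)) = 0.2907·(1+2.942)/(2·0.4608)
= 0.2907·3.9420/0.9217 = 1.24324

Final: 1.24324


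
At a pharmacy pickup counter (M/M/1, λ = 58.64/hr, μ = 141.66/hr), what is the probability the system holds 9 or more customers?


ρ = 58.64/141.66 = 0.4139
P(N ≥ n) = ρ^n = 0.4139^9 = 0.0003569

Final: 0.0003569


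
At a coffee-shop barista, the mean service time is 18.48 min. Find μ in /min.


μ = 1/(service time) in consistent units.
1 minute = 1 min, so μ = 1/18.48 = 0.05411 per minute

Final: 0.05411 /min


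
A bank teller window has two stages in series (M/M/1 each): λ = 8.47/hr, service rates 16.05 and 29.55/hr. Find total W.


Each node sees arrival rate λ = 8.47/hr (tandem ⇒ throughput preserved).
W₁ = 1/(μ₁−λ) = 1/(16.05−8.47) = 0.13193 hr
W₂ = 1/(μ₂−λ) = 1/(29.55−8.47) = 0.04744 hr
W_total = W₁ + W₂ = 0.13193 + 0.04744 = 0.17936 hr

Final: 0.17936 hr


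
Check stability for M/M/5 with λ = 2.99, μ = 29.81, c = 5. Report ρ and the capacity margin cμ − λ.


Total capacity cμ = 5·29.81 = 149.05/hr
ρ = λ/(cμ) = 2.99/149.05 = 0.02006
Stable ⇔ ρ < 1: YES
Spare capacity = cμ − λ = 149.05 − 2.99 = 146.06/hr

Final: ρ = 0.02006; stable; margin = 146.06/hr


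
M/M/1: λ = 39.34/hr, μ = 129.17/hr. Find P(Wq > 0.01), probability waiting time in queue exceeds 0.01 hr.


ρ = 39.34/129.17 = 0.3046
P(Wq > t) = ρ·e^{−(μ−λ)t} = 0.3046·e^{−0.8983}
= 0.3046·0.407261 = 0.124035

Final: 0.124035


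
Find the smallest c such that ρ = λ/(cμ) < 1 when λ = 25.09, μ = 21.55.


Stability requires cμ > λ ⇔ c > λ/μ.
λ/μ = 25.09/21.55 = 1.1643
Minimum integer c = ⌊1.1643⌋ + 1 = 2
Check: 2·21.55 = 43.10 > 25.09, while 1·21.55 = 21.55 ≤ 25.09

Final: 2 servers


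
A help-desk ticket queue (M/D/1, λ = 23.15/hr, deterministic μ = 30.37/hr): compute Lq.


ρ = 23.15/30.37 = 0.7623
M/D/1: Lq = ρ²/(2(1−ρ)) = 0.5810/(2·0.2377) = 1.22205

Final: 1.22205


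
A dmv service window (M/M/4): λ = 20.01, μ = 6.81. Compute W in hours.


a = 2.9383; ρ = 0.7346; P₀ = 0.041347
Lq = P₀·a^c·ρ/(c!(1−ρ)²) = 1.33911
Wq = Lq/λ = 1.33911/20.01 = 0.06692 hr
W = Wq + 1/μ = 0.06692 + 0.14684 = 0.21376 hr

Final: 0.21376 hr


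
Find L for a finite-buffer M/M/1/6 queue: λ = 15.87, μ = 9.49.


ρ = 15.87/9.49 = 1.6723
L = ρ[1 − (K+1)ρ^K + Kρ^(K+1)] / [(1−ρ)(1−ρ^(K+1))]
Numerator: 1.6723·(1 − 7·21.870781 + 6·36.574214) = 112.628200
Denominator: (-0.6723)·(-35.574214) = 23.916068
L = 112.628200/23.916068 = 4.7093

Final: 4.7093


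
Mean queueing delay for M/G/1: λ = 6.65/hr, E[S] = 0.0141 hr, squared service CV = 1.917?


ρ = λ·E[S] = 6.65·0.0141 = 0.09377
E[S²] = E[S]²(1+C_s²) = 0.0141²·(1+1.917) = 0.0005799
Wq = λ·E[S²]/(2(1−ρ)) = 6.65·0.0005799/(2·0.9062) = 0.002128 hr

Final: 0.002128 hr


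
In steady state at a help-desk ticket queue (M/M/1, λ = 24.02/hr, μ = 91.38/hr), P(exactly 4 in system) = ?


ρ = 24.02/91.38 = 0.2629
P_n = (1−ρ)·ρ^n = (1 − 0.2629)·0.2629^4 = 0.7371·0.004774 = 0.003519

Final: 0.003519


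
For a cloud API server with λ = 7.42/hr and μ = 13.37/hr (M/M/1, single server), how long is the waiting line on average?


ρ = 7.42/13.37 = 0.5550
Lq = ρ²/(1−ρ) = 0.3080/0.4450 = 0.6921

Final: 0.6921


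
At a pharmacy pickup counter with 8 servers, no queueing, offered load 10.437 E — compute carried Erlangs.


B(8,10.437) = 0.358315 (Erlang-B)
Carried load = a(1 − B) = 10.437·(1 − 0.358315) = 10.437·0.641685 = 6.6973 E

Final: 6.6973 Erlangs


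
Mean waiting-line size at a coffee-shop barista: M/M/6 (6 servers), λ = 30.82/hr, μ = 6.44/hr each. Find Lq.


a = λ/μ = 4.7857; ρ = a/6 = 0.7976
P₀ = 0.006222
Lq = P₀·a^c·ρ / (c!·(1−ρ)²) = 0.006222·12013.80565·0.7976/(720·0.04096)
= 2.02167

Final: 2.02167


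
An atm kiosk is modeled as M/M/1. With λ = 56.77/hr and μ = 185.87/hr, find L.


ρ = λ/μ = 56.77/185.87 = 0.3054
L = ρ/(1−ρ) = 0.3054/(1 − 0.3054) = 0.3054/0.6946 = 0.4397

Final: 0.4397


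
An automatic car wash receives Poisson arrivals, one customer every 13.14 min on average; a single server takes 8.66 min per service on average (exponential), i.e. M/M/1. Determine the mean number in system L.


λ = 60/13.14 = 4.5662 /hr
μ = 60/8.66 = 6.9284 /hr
ρ = λ/μ = 4.5662/6.9284 = 0.6591
L = ρ/(1−ρ) = 0.6591/0.3409 = 1.9330

Final: 1.9330


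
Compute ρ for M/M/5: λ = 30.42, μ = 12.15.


ρ = λ/(cμ) = 30.42/(5·12.15) = 30.42/60.75 = 0.5007

Final: 0.5007


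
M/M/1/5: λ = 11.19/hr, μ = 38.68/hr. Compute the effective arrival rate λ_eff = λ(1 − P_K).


ρ = 0.2893; P_K = (1−ρ)ρ^5/(1−ρ^6) = 0.001441
λ_eff = λ(1 − P_K) = 11.19·(1 − 0.001441) = 11.19·0.998559 = 11.1739 /hr

Final: 11.1739 /hr


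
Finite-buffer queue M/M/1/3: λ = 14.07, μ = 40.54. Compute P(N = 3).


ρ = λ/μ = 14.07/40.54 = 0.3471
P_K = (1−ρ)ρ^K/(1−ρ^(K+1)) = (0.6529·0.041805)/(1 − 0.014509)
= 0.027296/0.985491 = 0.027698

Final: 0.027698


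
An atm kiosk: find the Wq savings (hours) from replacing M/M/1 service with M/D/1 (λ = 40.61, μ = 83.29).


ρ = 40.61/83.29 = 0.4876
Wq(M/M/1) = ρ/(μ−λ) = 0.4876/42.68 = 0.01142 hr
Wq(M/D/1) = ρ/(2(μ−λ)) = 0.005712 hr
Savings = 0.01142 − 0.005712 = 0.005712 hr

Final: 0.005712 hr


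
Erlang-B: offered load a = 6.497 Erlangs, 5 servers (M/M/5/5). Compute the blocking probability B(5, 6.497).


B(c,a) = (a^c/c!) / Σ_{k=0}^{c} a^k/k!
a^5/5! = 96.467958
Σ terms (k=0..5): 1.00000 + 6.49700 + 21.10550 + 45.70749 + 74.24039 + 96.46796 = 245.018337
B = 96.467958/245.018337 = 0.393717

Final: 0.393717


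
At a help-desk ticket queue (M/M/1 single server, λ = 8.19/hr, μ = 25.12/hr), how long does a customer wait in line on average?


ρ = 8.19/25.12 = 0.3260
Wq = ρ/(μ−λ) = 0.3260/(25.12 − 8.19) = 0.3260/16.93 = 0.01926 hr

Final: 0.01926 hr


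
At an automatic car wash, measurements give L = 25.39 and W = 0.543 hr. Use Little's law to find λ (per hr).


λ = L/W = 25.39/0.543 = 46.7587 /hr

Final: 46.7587 /hr


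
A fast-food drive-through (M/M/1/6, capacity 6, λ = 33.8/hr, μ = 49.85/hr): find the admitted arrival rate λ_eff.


ρ = 0.6780; P_K = (1−ρ)ρ^6/(1−ρ^7) = 0.033490
λ_eff = λ(1 − P_K) = 33.8·(1 − 0.033490) = 33.8·0.966510 = 32.6680 /hr

Final: 32.6680 /hr


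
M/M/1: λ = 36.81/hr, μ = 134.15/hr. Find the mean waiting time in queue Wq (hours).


ρ = 36.81/134.15 = 0.2744
Wq = ρ/(μ−λ) = 0.2744/(134.15 − 36.81) = 0.2744/97.34 = 0.002819 hr

Final: 0.002819 hr


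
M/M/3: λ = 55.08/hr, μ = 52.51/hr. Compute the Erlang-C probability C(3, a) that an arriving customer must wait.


a = λ/μ = 1.0489; ρ = a/3 = 0.3496
P₀ = 0.345440 (from M/M/c formula)
C(c,a) = [a^c/(c!(1−ρ))]·P₀ = [1.15413/(6·0.6504)]·0.345440
= 0.29577·0.345440 = 0.102171

Final: 0.102171


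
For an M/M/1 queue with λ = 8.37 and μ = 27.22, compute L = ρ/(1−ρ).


ρ = λ/μ = 8.37/27.22 = 0.3075
L = ρ/(1−ρ) = 0.3075/(1 − 0.3075) = 0.3075/0.6925 = 0.4440

Final: 0.4440


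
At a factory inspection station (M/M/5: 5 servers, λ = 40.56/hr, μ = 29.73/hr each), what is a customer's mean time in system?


a = 1.3643; ρ = 0.2729; P₀ = 0.255322
Lq = P₀·a^c·ρ/(c!(1−ρ)²) = 0.005189
Wq = Lq/λ = 0.005189/40.56 = 0.0001279 hr
W = Wq + 1/μ = 0.0001279 + 0.03364 = 0.03376 hr

Final: 0.03376 hr


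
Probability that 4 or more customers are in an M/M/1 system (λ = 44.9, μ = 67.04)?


ρ = 44.9/67.04 = 0.6697
P(N ≥ n) = ρ^n = 0.6697^4 = 0.201210

Final: 0.201210


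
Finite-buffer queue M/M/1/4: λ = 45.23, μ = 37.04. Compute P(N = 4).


ρ = λ/μ = 45.23/37.04 = 1.2211
P_K = (1−ρ)ρ^K/(1−ρ^(K+1)) = (-0.2211·2.223425)/(1 − 2.715051)
= -0.491627/-1.715051 = 0.286654

Final: 0.286654


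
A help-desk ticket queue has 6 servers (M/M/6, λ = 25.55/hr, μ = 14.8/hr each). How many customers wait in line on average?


a = λ/μ = 1.7264; ρ = a/6 = 0.2877
P₀ = 0.177826
Lq = P₀·a^c·ρ / (c!·(1−ρ)²) = 0.177826·26.47129·0.2877/(720·0.50734)
= 0.003708

Final: 0.003708


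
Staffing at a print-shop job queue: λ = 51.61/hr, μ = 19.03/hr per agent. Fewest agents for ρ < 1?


Stability requires cμ > λ ⇔ c > λ/μ.
λ/μ = 51.61/19.03 = 2.7120
Minimum integer c = ⌊2.7120⌋ + 1 = 3
Check: 3·19.03 = 57.09 > 51.61, while 2·19.03 = 38.06 ≤ 51.61

Final: 3 servers


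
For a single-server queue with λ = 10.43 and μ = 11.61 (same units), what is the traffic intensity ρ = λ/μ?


ρ = λ/μ = 10.43/11.61 = 0.8984

Final: 0.8984


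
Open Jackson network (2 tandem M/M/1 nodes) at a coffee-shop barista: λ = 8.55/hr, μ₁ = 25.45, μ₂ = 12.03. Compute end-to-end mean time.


Each node sees arrival rate λ = 8.55/hr (tandem ⇒ throughput preserved).
W₁ = 1/(μ₁−λ) = 1/(25.45−8.55) = 0.05917 hr
W₂ = 1/(μ₂−λ) = 1/(12.03−8.55) = 0.28736 hr
W_total = W₁ + W₂ = 0.05917 + 0.28736 = 0.34653 hr

Final: 0.34653 hr


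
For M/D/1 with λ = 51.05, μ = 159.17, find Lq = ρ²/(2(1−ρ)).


ρ = 51.05/159.17 = 0.3207
M/D/1: Lq = ρ²/(2(1−ρ)) = 0.1029/(2·0.6793) = 0.07572

Final: 0.07572


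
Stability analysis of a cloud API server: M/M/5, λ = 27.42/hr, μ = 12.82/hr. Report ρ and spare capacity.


Total capacity cμ = 5·12.82 = 64.10/hr
ρ = λ/(cμ) = 27.42/64.10 = 0.4278
Stable ⇔ ρ < 1: YES
Spare capacity = cμ − λ = 64.10 − 27.42 = 36.68/hr

Final: ρ = 0.4278; stable; margin = 36.68/hr


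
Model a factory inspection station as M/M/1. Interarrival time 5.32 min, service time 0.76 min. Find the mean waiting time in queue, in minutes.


λ = 60/5.32 = 11.2782 /hr
μ = 60/0.76 = 78.9474 /hr
ρ = λ/μ = 11.2782/78.9474 = 0.1429
Wq = ρ/(μ−λ) = 0.1429/(78.9474−11.2782) = 0.002111 hr
In minutes: 0.002111·60 = 0.1267 min

Final: 0.1267 min


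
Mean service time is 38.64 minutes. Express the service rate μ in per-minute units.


μ = 1/(service time) in consistent units.
1 minute = 1 min, so μ = 1/38.64 = 0.02588 per minute

Final: 0.02588 /min


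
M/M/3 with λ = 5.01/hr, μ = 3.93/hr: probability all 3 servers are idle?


a = λ/μ = 5.01/3.93 = 1.2748; ρ = a/c = 0.4249
Σ_{k=0}^{2} a^k/k! (terms k=0..2) = 1.00000 + 1.27481 + 0.81257 = 3.08738
Tail: a^3/(3!(1−ρ)) = 2.07174/(6·0.5751) = 0.60044
P₀ = 1/(3.08738 + 0.60044) = 1/3.68782 = 0.271163

Final: 0.271163


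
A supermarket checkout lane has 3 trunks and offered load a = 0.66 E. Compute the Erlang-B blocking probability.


B(c,a) = (a^c/c!) / Σ_{k=0}^{c} a^k/k!
a^3/3! = 0.047916
Σ terms (k=0..3): 1.00000 + 0.66000 + 0.21780 + 0.04792 = 1.925716
B = 0.047916/1.925716 = 0.024882

Final: 0.024882


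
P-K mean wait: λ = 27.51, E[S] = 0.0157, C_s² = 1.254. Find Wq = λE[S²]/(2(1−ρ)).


ρ = λ·E[S] = 27.51·0.0157 = 0.4319
E[S²] = E[S]²(1+C_s²) = 0.0157²·(1+1.254) = 0.0005556
Wq = λ·E[S²]/(2(1−ρ)) = 27.51·0.0005556/(2·0.5681) = 0.01345 hr

Final: 0.01345 hr


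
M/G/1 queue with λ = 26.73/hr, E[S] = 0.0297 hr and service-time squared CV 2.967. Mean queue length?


ρ = λ·E[S] = 26.73·0.0297 = 0.7939
Lq = ρ²(1+C_s²)/(2(1−ρ)) = 0.6302·(1+2.967)/(2·0.2061)
= 0.6302·3.9670/0.4122 = 6.06492

Final: 6.06492


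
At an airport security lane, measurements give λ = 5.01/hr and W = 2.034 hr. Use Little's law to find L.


L = λW = 5.01·2.034 = 10.1903

Final: 10.1903


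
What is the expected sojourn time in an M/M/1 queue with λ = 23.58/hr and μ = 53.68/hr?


W = 1/(μ−λ) = 1/(53.68 − 23.58) = 1/30.10 = 0.03322 hr

Final: 0.03322 hr


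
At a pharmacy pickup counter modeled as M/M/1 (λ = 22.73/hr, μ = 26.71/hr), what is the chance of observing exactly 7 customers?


ρ = 22.73/26.71 = 0.8510
P_n = (1−ρ)·ρ^n = (1 − 0.8510)·0.8510^7 = 0.1490·0.323206 = 0.048160

Final: 0.048160


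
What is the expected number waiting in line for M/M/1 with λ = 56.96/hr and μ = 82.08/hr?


ρ = 56.96/82.08 = 0.6940
Lq = ρ²/(1−ρ) = 0.4816/0.3060 = 1.5736

Final: 1.5736


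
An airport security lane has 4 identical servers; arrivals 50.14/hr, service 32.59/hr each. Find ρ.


ρ = λ/(cμ) = 50.14/(4·32.59) = 50.14/130.36 = 0.3846

Final: 0.3846


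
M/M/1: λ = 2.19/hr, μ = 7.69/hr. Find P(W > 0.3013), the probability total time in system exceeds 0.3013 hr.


W ~ Exponential(μ−λ) for M/M/1.
μ − λ = 7.69 − 2.19 = 5.5000
P(W > t) = e^{−(μ−λ)t} = e^{−1.6572} = 0.190682

Final: 0.190682


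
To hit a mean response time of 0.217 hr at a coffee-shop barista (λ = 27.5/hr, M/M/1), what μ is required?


W = 1/(μ−λ) ⇒ μ − λ = 1/W = 1/0.217 = 4.6083
μ = λ + 1/W = 27.5 + 4.6083 = 32.1083 per hr

Final: 32.1083 /hr


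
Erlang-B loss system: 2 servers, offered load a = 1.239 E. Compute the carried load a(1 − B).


B(2,1.239) = 0.255295 (Erlang-B)
Carried load = a(1 − B) = 1.239·(1 − 0.255295) = 1.239·0.744705 = 0.9227 E

Final: 0.9227 Erlangs


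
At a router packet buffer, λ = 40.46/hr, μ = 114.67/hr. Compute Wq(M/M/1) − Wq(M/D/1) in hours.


ρ = 40.46/114.67 = 0.3528
Wq(M/M/1) = ρ/(μ−λ) = 0.3528/74.21 = 0.004755 hr
Wq(M/D/1) = ρ/(2(μ−λ)) = 0.002377 hr
Savings = 0.004755 − 0.002377 = 0.002377 hr

Final: 0.002377 hr


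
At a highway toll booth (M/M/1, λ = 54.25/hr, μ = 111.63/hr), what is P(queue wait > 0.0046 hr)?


ρ = 54.25/111.63 = 0.4860
P(Wq > t) = ρ·e^{−(μ−λ)t} = 0.4860·e^{−0.2639}
= 0.4860·0.768013 = 0.373240

Final: 0.373240


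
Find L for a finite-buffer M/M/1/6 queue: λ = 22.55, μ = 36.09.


ρ = 22.55/36.09 = 0.6248
L = ρ[1 − (K+1)ρ^K + Kρ^(K+1)] / [(1−ρ)(1−ρ^(K+1))]
Numerator: 0.6248·(1 − 7·0.059506 + 6·0.037181) = 0.503951
Denominator: (0.3752)·(0.962819) = 0.361224
L = 0.503951/0.361224 = 1.3951

Final: 1.3951


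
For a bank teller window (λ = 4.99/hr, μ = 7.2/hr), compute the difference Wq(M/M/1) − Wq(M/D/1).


ρ = 4.99/7.2 = 0.6931
Wq(M/M/1) = ρ/(μ−λ) = 0.6931/2.21 = 0.31360 hr
Wq(M/D/1) = ρ/(2(μ−λ)) = 0.15680 hr
Savings = 0.31360 − 0.15680 = 0.15680 hr

Final: 0.15680 hr


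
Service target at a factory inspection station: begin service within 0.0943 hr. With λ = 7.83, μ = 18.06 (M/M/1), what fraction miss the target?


ρ = 7.83/18.06 = 0.4336
P(Wq > t) = ρ·e^{−(μ−λ)t} = 0.4336·e^{−0.9647}
= 0.4336·0.381102 = 0.165228

Final: 0.165228


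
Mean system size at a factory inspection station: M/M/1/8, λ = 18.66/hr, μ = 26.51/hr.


ρ = 18.66/26.51 = 0.7039
L = ρ[1 − (K+1)ρ^K + Kρ^(K+1)] / [(1−ρ)(1−ρ^(K+1))]
Numerator: 0.7039·(1 − 9·0.060258 + 8·0.042415) = 0.560993
Denominator: (0.2961)·(0.957585) = 0.283555
L = 0.560993/0.283555 = 1.9784

Final: 1.9784


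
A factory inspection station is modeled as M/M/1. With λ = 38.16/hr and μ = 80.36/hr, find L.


ρ = λ/μ = 38.16/80.36 = 0.4749
L = ρ/(1−ρ) = 0.4749/(1 − 0.4749) = 0.4749/0.5251 = 0.9043

Final: 0.9043


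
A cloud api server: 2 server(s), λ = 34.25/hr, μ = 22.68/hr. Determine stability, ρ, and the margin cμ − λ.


Total capacity cμ = 2·22.68 = 45.36/hr
ρ = λ/(cμ) = 34.25/45.36 = 0.7551
Stable ⇔ ρ < 1: YES
Spare capacity = cμ − λ = 45.36 − 34.25 = 11.11/hr

Final: ρ = 0.7551; stable; margin = 11.11/hr


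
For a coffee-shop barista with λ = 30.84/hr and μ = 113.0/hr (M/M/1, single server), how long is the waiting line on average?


ρ = 30.84/113.0 = 0.2729
Lq = ρ²/(1−ρ) = 0.07449/0.7271 = 0.1024

Final: 0.1024


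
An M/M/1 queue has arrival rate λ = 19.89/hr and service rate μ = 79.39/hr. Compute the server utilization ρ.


ρ = λ/μ = 19.89/79.39 = 0.2505

Final: 0.2505


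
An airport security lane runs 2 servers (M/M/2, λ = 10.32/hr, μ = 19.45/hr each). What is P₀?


a = λ/μ = 10.32/19.45 = 0.5306; ρ = a/c = 0.2653
Σ_{k=0}^{1} a^k/k! (terms k=0..1) = 1.00000 + 0.53059 = 1.53059
Tail: a^2/(2!(1−ρ)) = 0.28153/(2·0.7347) = 0.19159
P₀ = 1/(1.53059 + 0.19159) = 1/1.72218 = 0.580658

Final: 0.580658


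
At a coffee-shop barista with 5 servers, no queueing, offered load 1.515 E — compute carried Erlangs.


B(5,1.515) = 0.014688 (Erlang-B)
Carried load = a(1 − B) = 1.515·(1 − 0.014688) = 1.515·0.985312 = 1.4927 E

Final: 1.4927 Erlangs


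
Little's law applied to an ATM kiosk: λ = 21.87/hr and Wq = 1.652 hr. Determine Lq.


Lq = λWq = 21.87·1.652 = 36.1292

Final: 36.1292


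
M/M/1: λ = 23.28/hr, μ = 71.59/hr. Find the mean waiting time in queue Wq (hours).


ρ = 23.28/71.59 = 0.3252
Wq = ρ/(μ−λ) = 0.3252/(71.59 − 23.28) = 0.3252/48.31 = 0.006731 hr

Final: 0.006731 hr


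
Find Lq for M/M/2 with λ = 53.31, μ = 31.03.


a = λ/μ = 1.7180; ρ = a/2 = 0.8590
P₀ = 0.075843
Lq = P₀·a^c·ρ / (c!·(1−ρ)²) = 0.075843·2.95157·0.8590/(2·0.01988)
= 4.83664

Final: 4.83664


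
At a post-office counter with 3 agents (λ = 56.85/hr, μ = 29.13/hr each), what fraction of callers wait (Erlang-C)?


a = λ/μ = 1.9516; ρ = a/3 = 0.6505
P₀ = 0.119035 (from M/M/c formula)
C(c,a) = [a^c/(c!(1−ρ))]·P₀ = [7.43310/(6·0.3495)]·0.119035
= 3.54496·0.119035 = 0.421973

Final: 0.421973


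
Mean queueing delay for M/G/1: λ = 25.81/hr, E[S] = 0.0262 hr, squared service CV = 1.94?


ρ = λ·E[S] = 25.81·0.0262 = 0.6762
E[S²] = E[S]²(1+C_s²) = 0.0262²·(1+1.94) = 0.002018
Wq = λ·E[S²]/(2(1−ρ)) = 25.81·0.002018/(2·0.3238) = 0.08044 hr

Final: 0.08044 hr


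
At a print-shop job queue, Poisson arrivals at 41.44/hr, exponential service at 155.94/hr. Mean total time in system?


W = 1/(μ−λ) = 1/(155.94 − 41.44) = 1/114.50 = 0.008734 hr

Final: 0.008734 hr


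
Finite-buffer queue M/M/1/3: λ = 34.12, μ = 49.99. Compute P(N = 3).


ρ = λ/μ = 34.12/49.99 = 0.6825
P_K = (1−ρ)ρ^K/(1−ρ^(K+1)) = (0.3175·0.317964)/(1 − 0.217022)
= 0.100942/0.782978 = 0.128920

Final: 0.128920


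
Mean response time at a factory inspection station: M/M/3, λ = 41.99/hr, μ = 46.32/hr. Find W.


a = 0.9065; ρ = 0.3022; P₀ = 0.400748
Lq = P₀·a^c·ρ/(c!(1−ρ)²) = 0.03088
Wq = Lq/λ = 0.03088/41.99 = 0.0007353 hr
W = Wq + 1/μ = 0.0007353 + 0.02159 = 0.02232 hr

Final: 0.02232 hr


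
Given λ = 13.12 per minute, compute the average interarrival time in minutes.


Mean interarrival time = 1/λ = 1/13.12 minute = 0.07622 minute
In minutes: 0.07622 × 1 = 0.07622 min

Final: 0.07622 min


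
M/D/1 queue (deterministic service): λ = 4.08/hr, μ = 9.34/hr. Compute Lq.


ρ = 4.08/9.34 = 0.4368
M/D/1: Lq = ρ²/(2(1−ρ)) = 0.1908/(2·0.5632) = 0.16942

Final: 0.16942


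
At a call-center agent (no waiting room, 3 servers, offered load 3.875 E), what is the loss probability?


B(c,a) = (a^c/c!) / Σ_{k=0}^{c} a^k/k!
a^3/3! = 9.697591
Σ terms (k=0..3): 1.00000 + 3.87500 + 7.50781 + 9.69759 = 22.080404
B = 9.697591/22.080404 = 0.439194

Final: 0.439194


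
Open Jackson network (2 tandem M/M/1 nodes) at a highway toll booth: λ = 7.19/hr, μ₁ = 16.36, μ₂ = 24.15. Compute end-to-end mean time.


Each node sees arrival rate λ = 7.19/hr (tandem ⇒ throughput preserved).
W₁ = 1/(μ₁−λ) = 1/(16.36−7.19) = 0.10905 hr
W₂ = 1/(μ₂−λ) = 1/(24.15−7.19) = 0.05896 hr
W_total = W₁ + W₂ = 0.10905 + 0.05896 = 0.16801 hr

Final: 0.16801 hr


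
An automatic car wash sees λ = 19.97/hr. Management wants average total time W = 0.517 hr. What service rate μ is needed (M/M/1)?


W = 1/(μ−λ) ⇒ μ − λ = 1/W = 1/0.517 = 1.9342
μ = λ + 1/W = 19.97 + 1.9342 = 21.9042 per hr

Final: 21.9042 /hr


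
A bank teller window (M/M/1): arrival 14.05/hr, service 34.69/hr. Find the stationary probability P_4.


ρ = 14.05/34.69 = 0.4050
P_n = (1−ρ)·ρ^n = (1 − 0.4050)·0.4050^4 = 0.5950·0.026908 = 0.016010

Final: 0.016010


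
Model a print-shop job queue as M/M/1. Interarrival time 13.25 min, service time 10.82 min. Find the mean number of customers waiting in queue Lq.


λ = 60/13.25 = 4.5283 /hr
μ = 60/10.82 = 5.5453 /hr
ρ = λ/μ = 4.5283/5.5453 = 0.8166
Lq = ρ²/(1−ρ) = 0.6668/0.1834 = 3.6361

Final: 3.6361


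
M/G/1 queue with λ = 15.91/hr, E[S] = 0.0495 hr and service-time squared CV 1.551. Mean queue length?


ρ = λ·E[S] = 15.91·0.0495 = 0.7875
Lq = ρ²(1+C_s²)/(2(1−ρ)) = 0.6202·(1+1.551)/(2·0.2125)
= 0.6202·2.5510/0.4249 = 3.72361

Final: 3.72361


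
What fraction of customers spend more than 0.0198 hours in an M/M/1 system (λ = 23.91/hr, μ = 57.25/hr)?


W ~ Exponential(μ−λ) for M/M/1.
μ − λ = 57.25 − 23.91 = 33.3400
P(W > t) = e^{−(μ−λ)t} = e^{−0.6601} = 0.516783

Final: 0.516783


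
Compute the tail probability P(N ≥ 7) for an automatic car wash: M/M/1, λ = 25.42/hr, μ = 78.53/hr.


ρ = 25.42/78.53 = 0.3237
P(N ≥ n) = ρ^n = 0.3237^7 = 0.0003724

Final: 0.0003724


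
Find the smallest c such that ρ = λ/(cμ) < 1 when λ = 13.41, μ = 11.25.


Stability requires cμ > λ ⇔ c > λ/μ.
λ/μ = 13.41/11.25 = 1.1920
Minimum integer c = ⌊1.1920⌋ + 1 = 2
Check: 2·11.25 = 22.50 > 13.41, while 1·11.25 = 11.25 ≤ 13.41

Final: 2 servers


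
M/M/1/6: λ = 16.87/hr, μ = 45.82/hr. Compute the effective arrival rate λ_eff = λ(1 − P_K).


ρ = 0.3682; P_K = (1−ρ)ρ^6/(1−ρ^7) = 0.001575
λ_eff = λ(1 − P_K) = 16.87·(1 − 0.001575) = 16.87·0.998425 = 16.8434 /hr

Final: 16.8434 /hr


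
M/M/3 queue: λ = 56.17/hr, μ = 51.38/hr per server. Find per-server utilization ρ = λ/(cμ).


ρ = λ/(cμ) = 56.17/(3·51.38) = 56.17/154.14 = 0.3644

Final: 0.3644


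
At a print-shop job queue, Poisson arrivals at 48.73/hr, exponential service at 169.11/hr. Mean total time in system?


W = 1/(μ−λ) = 1/(169.11 − 48.73) = 1/120.38 = 0.008307 hr

Final: 0.008307 hr


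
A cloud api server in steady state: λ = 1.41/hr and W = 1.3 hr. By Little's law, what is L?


L = λW = 1.41·1.3 = 1.8330

Final: 1.8330


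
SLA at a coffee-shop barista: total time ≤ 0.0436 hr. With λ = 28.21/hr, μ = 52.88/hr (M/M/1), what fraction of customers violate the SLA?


W ~ Exponential(μ−λ) for M/M/1.
μ − λ = 52.88 − 28.21 = 24.6700
P(W > t) = e^{−(μ−λ)t} = e^{−1.0756} = 0.341089

Final: 0.341089


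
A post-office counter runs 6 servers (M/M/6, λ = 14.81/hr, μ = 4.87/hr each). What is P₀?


a = λ/μ = 14.81/4.87 = 3.0411; ρ = a/c = 0.5068
Σ_{k=0}^{5} a^k/k! (terms k=0..5) = 1.00000 + 3.04107 + 4.62405 + 4.68735 + 3.56363 + 2.16745 = 19.08355
Tail: a^6/(6!(1−ρ)) = 790.96376/(720·0.4932) = 2.22762
P₀ = 1/(19.08355 + 2.22762) = 1/21.31116 = 0.046924

Final: 0.046924


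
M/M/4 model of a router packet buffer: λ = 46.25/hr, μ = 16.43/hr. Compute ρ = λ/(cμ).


ρ = λ/(cμ) = 46.25/(4·16.43) = 46.25/65.72 = 0.7037

Final: 0.7037


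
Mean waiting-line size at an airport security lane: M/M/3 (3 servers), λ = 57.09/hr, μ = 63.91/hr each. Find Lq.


a = λ/μ = 0.8933; ρ = a/3 = 0.2978
P₀ = 0.406266
Lq = P₀·a^c·ρ / (c!·(1−ρ)²) = 0.406266·0.71281·0.2978/(6·0.49314)
= 0.02914

Final: 0.02914


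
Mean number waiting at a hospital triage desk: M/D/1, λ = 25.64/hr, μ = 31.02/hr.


ρ = 25.64/31.02 = 0.8266
M/D/1: Lq = ρ²/(2(1−ρ)) = 0.6832/(2·0.1734) = 1.96962

Final: 1.96962


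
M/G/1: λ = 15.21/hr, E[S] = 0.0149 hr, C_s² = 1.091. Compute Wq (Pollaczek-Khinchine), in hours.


ρ = λ·E[S] = 15.21·0.0149 = 0.2266
E[S²] = E[S]²(1+C_s²) = 0.0149²·(1+1.091) = 0.0004642
Wq = λ·E[S²]/(2(1−ρ)) = 15.21·0.0004642/(2·0.7734) = 0.004565 hr

Final: 0.004565 hr


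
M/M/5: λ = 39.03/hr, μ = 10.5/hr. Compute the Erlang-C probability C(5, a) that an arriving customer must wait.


a = λ/μ = 3.7171; ρ = a/5 = 0.7434
P₀ = 0.019535 (from M/M/c formula)
C(c,a) = [a^c/(c!(1−ρ))]·P₀ = [709.65336/(120·0.2566)]·0.019535
= 23.04925·0.019535 = 0.450271

Final: 0.450271


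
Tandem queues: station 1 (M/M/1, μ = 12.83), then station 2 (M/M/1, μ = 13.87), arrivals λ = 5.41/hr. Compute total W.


Each node sees arrival rate λ = 5.41/hr (tandem ⇒ throughput preserved).
W₁ = 1/(μ₁−λ) = 1/(12.83−5.41) = 0.13477 hr
W₂ = 1/(μ₂−λ) = 1/(13.87−5.41) = 0.11820 hr
W_total = W₁ + W₂ = 0.13477 + 0.11820 = 0.25297 hr

Final: 0.25297 hr


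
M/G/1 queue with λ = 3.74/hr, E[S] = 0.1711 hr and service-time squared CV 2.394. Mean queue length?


ρ = λ·E[S] = 3.74·0.1711 = 0.6399
Lq = ρ²(1+C_s²)/(2(1−ρ)) = 0.4095·(1+2.394)/(2·0.3601)
= 0.4095·3.3940/0.7202 = 1.92983

Final: 1.92983


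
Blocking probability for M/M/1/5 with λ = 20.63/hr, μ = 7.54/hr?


ρ = λ/μ = 20.63/7.54 = 2.7361
P_K = (1−ρ)ρ^K/(1−ρ^(K+1)) = (-1.7361·153.334334)/(1 − 419.534125)
= -266.199792/-418.534125 = 0.636029

Final: 0.636029


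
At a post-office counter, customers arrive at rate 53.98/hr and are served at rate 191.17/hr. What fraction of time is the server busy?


ρ = λ/μ = 53.98/191.17 = 0.2824

Final: 0.2824


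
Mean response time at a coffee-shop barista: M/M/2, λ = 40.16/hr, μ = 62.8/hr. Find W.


a = 0.6395; ρ = 0.3197; P₀ = 0.515444
Lq = P₀·a^c·ρ/(c!(1−ρ)²) = 0.07282
Wq = Lq/λ = 0.07282/40.16 = 0.001813 hr
W = Wq + 1/μ = 0.001813 + 0.01592 = 0.01774 hr

Final: 0.01774 hr


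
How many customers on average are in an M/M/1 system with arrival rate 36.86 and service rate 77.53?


ρ = λ/μ = 36.86/77.53 = 0.4754
L = ρ/(1−ρ) = 0.4754/(1 − 0.4754) = 0.4754/0.5246 = 0.9063

Final: 0.9063


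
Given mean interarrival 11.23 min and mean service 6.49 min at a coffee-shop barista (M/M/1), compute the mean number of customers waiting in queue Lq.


λ = 60/11.23 = 5.3428 /hr
μ = 60/6.49 = 9.2450 /hr
ρ = λ/μ = 5.3428/9.2450 = 0.5779
Lq = ρ²/(1−ρ) = 0.3340/0.4221 = 0.7913

Final: 0.7913


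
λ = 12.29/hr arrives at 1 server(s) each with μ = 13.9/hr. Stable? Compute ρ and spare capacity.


Total capacity cμ = 1·13.9 = 13.90/hr
ρ = λ/(cμ) = 12.29/13.90 = 0.8842
Stable ⇔ ρ < 1: YES
Spare capacity = cμ − λ = 13.90 − 12.29 = 1.61/hr

Final: ρ = 0.8842; stable; margin = 1.61/hr


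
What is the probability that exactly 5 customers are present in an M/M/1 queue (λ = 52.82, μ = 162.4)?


ρ = 52.82/162.4 = 0.3252
P_n = (1−ρ)·ρ^n = (1 − 0.3252)·0.3252^5 = 0.6748·0.003640 = 0.002456

Final: 0.002456


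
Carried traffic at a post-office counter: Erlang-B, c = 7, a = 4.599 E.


B(7,4.599) = 0.095990 (Erlang-B)
Carried load = a(1 − B) = 4.599·(1 − 0.095990) = 4.599·0.904010 = 4.1575 E

Final: 4.1575 Erlangs


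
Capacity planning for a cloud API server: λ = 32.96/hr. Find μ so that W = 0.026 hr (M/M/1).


W = 1/(μ−λ) ⇒ μ − λ = 1/W = 1/0.026 = 38.4615
μ = λ + 1/W = 32.96 + 38.4615 = 71.4215 per hr

Final: 71.4215 /hr


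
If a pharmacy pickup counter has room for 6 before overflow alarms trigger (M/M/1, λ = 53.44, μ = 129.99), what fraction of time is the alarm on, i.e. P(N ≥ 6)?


ρ = 53.44/129.99 = 0.4111
P(N ≥ n) = ρ^n = 0.4111^6 = 0.004828

Final: 0.004828


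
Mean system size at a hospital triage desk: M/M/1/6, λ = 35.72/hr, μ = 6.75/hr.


ρ = 35.72/6.75 = 5.2919
L = ρ[1 − (K+1)ρ^K + Kρ^(K+1)] / [(1−ρ)(1−ρ^(K+1))]
Numerator: 5.2919·(1 − 7·21960.694191 + 6·116212.740223) = 2876399.737649
Denominator: (-4.2919)·(-116211.740223) = 498763.572485
L = 2876399.737649/498763.572485 = 5.7671

Final: 5.7671


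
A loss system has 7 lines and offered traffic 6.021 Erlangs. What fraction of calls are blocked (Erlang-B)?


B(c,a) = (a^c/c!) / Σ_{k=0}^{c} a^k/k!
a^7/7! = 56.918029
Σ terms (k=0..7): 1.00000 + 6.02100 + 18.12622 + 36.37932 + 54.75998 + 65.94197 + 66.17276 + 56.91803 = 305.319281
B = 56.918029/305.319281 = 0.186421

Final: 0.186421


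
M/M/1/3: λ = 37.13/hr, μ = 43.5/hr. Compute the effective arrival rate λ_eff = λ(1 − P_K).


ρ = 0.8536; P_K = (1−ρ)ρ^3/(1−ρ^4) = 0.194094
λ_eff = λ(1 − P_K) = 37.13·(1 − 0.194094) = 37.13·0.805906 = 29.9233 /hr

Final: 29.9233 /hr


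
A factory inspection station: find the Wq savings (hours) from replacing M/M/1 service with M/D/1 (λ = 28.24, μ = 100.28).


ρ = 28.24/100.28 = 0.2816
Wq(M/M/1) = ρ/(μ−λ) = 0.2816/72.04 = 0.003909 hr
Wq(M/D/1) = ρ/(2(μ−λ)) = 0.001955 hr
Savings = 0.003909 − 0.001955 = 0.001955 hr

Final: 0.001955 hr


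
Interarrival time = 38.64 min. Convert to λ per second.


λ = 1/(interarrival time) in consistent units.
1 second = 0.0166667 min, so λ = 0.0166667/38.64 = 0.0004313 per second

Final: 0.0004313 /sec


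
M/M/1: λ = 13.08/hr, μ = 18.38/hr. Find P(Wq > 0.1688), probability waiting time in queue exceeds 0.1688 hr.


ρ = 13.08/18.38 = 0.7116
P(Wq > t) = ρ·e^{−(μ−λ)t} = 0.7116·e^{−0.8946}
= 0.7116·0.408755 = 0.290887

Final: 0.290887


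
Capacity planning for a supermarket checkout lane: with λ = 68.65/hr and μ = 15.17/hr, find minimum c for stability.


Stability requires cμ > λ ⇔ c > λ/μ.
λ/μ = 68.65/15.17 = 4.5254
Minimum integer c = ⌊4.5254⌋ + 1 = 5
Check: 5·15.17 = 75.85 > 68.65, while 4·15.17 = 60.68 ≤ 68.65

Final: 5 servers


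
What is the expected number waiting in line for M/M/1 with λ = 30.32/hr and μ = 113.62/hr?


ρ = 30.32/113.62 = 0.2669
Lq = ρ²/(1−ρ) = 0.07121/0.7331 = 0.09713

Final: 0.09713


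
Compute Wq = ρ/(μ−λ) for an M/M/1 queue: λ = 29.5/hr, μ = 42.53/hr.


ρ = 29.5/42.53 = 0.6936
Wq = ρ/(μ−λ) = 0.6936/(42.53 − 29.5) = 0.6936/13.03 = 0.05323 hr

Final: 0.05323 hr
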